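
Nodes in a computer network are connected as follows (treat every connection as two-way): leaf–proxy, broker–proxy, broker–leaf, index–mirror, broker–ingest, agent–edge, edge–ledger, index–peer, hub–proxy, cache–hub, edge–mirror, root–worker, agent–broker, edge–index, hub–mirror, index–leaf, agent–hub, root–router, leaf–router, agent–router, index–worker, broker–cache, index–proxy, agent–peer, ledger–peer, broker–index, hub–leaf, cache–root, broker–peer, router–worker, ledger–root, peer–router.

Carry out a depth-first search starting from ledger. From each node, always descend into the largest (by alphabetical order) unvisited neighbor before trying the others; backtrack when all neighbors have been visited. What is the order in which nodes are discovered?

ledger root worker router peer index proxy leaf hub mirror edge agent broker ingest cache

Visit ledger
ledger → root
root → worker
worker → router
router → peer
peer → index
index → proxy
proxy → leaf
leaf → hub
hub → mirror
mirror → edge
edge → agent
agent → broker
broker → ingest
broker → cache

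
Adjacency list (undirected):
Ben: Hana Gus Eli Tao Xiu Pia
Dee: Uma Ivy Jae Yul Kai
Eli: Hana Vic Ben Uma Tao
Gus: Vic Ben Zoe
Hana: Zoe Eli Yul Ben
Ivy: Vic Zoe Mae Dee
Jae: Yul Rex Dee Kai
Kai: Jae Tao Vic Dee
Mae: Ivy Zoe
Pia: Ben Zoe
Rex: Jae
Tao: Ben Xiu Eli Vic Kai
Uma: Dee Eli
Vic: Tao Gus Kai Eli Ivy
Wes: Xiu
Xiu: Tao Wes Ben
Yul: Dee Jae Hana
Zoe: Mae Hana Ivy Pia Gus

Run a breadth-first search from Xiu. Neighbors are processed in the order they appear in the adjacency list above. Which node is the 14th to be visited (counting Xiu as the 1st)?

Dee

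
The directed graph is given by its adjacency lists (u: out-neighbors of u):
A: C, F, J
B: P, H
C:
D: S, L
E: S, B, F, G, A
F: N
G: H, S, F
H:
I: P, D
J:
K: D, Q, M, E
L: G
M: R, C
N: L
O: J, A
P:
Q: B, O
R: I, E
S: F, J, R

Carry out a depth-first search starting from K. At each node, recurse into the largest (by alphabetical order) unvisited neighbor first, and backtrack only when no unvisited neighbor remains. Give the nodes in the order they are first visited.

K Q O J A F N L G S R I P D E B H C M

Visit K
K → Q
Q → O
O → J
O → A
A → F
F → N
N → L
L → G
G → S
S → R
R → I
I → P
I → D
R → E
E → B
B → H
A → C
K → M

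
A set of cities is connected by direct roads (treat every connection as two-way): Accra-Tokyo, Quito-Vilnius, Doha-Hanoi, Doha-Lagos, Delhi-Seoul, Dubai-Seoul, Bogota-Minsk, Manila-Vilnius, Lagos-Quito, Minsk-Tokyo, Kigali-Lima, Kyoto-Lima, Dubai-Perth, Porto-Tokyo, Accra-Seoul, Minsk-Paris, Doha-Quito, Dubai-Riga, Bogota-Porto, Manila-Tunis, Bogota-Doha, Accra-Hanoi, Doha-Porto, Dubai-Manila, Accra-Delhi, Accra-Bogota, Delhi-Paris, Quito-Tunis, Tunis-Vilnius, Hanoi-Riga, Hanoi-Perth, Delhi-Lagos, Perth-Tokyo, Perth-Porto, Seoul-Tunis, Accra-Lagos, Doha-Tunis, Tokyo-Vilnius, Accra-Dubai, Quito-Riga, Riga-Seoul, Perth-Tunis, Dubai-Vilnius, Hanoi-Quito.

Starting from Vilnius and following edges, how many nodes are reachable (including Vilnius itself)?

18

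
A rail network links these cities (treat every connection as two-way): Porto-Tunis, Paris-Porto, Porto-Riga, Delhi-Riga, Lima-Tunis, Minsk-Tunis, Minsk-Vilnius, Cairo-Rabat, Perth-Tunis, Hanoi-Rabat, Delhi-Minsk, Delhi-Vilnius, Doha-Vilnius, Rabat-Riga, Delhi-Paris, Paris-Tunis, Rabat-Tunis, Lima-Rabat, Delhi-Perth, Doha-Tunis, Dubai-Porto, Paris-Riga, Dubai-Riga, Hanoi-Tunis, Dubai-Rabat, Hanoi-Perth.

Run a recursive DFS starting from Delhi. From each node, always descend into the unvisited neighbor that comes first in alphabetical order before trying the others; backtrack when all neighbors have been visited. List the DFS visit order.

Delhi, Minsk, Tunis, Doha, Vilnius, Hanoi, Perth, Rabat, Cairo, Dubai, Porto, Paris, Riga, Lima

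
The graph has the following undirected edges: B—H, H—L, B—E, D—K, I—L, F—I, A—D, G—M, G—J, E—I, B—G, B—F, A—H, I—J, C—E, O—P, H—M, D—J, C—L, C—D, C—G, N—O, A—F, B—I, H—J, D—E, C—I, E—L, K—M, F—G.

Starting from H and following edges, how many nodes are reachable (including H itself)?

BFS from H visits: H, A, B, J, L, M, D, F, E, G, I, C, K
Reachable nodes: 13 of 16 total.

13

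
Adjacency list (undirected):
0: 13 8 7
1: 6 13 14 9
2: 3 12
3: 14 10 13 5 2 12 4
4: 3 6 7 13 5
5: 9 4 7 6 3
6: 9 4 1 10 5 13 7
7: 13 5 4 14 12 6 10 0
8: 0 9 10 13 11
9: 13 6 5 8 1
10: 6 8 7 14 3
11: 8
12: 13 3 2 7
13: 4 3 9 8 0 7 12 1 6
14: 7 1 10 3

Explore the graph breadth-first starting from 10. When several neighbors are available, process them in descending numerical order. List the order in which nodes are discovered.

Visit 10; enqueue 14, 8, 7, 6, 3 → queue [14, 8, 7, 6, 3]
Visit 14; enqueue 1 → queue [8, 7, 6, 3, 1]
Visit 8; enqueue 13, 11, 9, 0 → queue [7, 6, 3, 1, 13, 11, 9, 0]
Visit 7; enqueue 12, 5, 4 → queue [6, 3, 1, 13, 11, 9, 0, 12, 5, 4]
Visit 6 → queue [3, 1, 13, 11, 9, 0, 12, 5, 4]
Visit 3; enqueue 2 → queue [1, 13, 11, 9, 0, 12, 5, 4, 2]
Visit 1 → queue [13, 11, 9, 0, 12, 5, 4, 2]
Visit 13 → queue [11, 9, 0, 12, 5, 4, 2]
Visit 11 → queue [9, 0, 12, 5, 4, 2]
Visit 9 → queue [0, 12, 5, 4, 2]
Visit 0 → queue [12, 5, 4, 2]
Visit 12 → queue [5, 4, 2]
Visit 5 → queue [4, 2]
Visit 4 → queue [2]
Visit 2 → queue []

10, 14, 8, 7, 6, 3, 1, 13, 11, 9, 0, 12, 5, 4, 2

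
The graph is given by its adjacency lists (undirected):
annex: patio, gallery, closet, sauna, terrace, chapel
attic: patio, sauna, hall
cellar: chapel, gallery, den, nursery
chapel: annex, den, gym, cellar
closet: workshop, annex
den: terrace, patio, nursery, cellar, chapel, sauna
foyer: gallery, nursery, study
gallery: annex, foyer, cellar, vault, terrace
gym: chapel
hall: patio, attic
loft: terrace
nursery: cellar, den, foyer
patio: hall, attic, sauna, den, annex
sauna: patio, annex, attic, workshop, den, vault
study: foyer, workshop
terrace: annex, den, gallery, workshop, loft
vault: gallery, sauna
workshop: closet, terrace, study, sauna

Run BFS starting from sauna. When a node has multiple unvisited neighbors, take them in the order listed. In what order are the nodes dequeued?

Visit sauna; enqueue patio, annex, attic, workshop, den, vault → queue [patio, annex, attic, workshop, den, vault]
Visit patio; enqueue hall → queue [annex, attic, workshop, den, vault, hall]
Visit annex; enqueue gallery, closet, terrace, chapel → queue [attic, workshop, den, vault, hall, gallery, closet, terrace, chapel]
Visit attic → queue [workshop, den, vault, hall, gallery, closet, terrace, chapel]
Visit workshop; enqueue study → queue [den, vault, hall, gallery, closet, terrace, chapel, study]
Visit den; enqueue nursery, cellar → queue [vault, hall, gallery, closet, terrace, chapel, study, nursery, cellar]
Visit vault → queue [hall, gallery, closet, terrace, chapel, study, nursery, cellar]
Visit hall → queue [gallery, closet, terrace, chapel, study, nursery, cellar]
Visit gallery; enqueue foyer → queue [closet, terrace, chapel, study, nursery, cellar, foyer]
Visit closet → queue [terrace, chapel, study, nursery, cellar, foyer]
Visit terrace; enqueue loft → queue [chapel, study, nursery, cellar, foyer, loft]
Visit chapel; enqueue gym → queue [study, nursery, cellar, foyer, loft, gym]
Visit study → queue [nursery, cellar, foyer, loft, gym]
Visit nursery → queue [cellar, foyer, loft, gym]
Visit cellar → queue [foyer, loft, gym]
Visit foyer → queue [loft, gym]
Visit loft → queue [gym]
Visit gym → queue []

sauna, patio, annex, attic, workshop, den, vault, hall, gallery, closet, terrace, chapel, study, nursery, cellar, foyer, loft, gym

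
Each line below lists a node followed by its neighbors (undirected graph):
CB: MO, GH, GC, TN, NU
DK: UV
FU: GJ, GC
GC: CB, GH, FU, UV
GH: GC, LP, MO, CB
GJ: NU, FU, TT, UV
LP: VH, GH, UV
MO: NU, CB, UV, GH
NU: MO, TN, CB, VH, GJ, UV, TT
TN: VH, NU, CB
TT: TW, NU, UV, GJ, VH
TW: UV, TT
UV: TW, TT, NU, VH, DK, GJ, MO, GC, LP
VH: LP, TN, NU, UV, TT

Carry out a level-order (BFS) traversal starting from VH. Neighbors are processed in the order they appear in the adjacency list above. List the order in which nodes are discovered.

Visit VH; enqueue LP, TN, NU, UV, TT → queue [LP, TN, NU, UV, TT]
Visit LP; enqueue GH → queue [TN, NU, UV, TT, GH]
Visit TN; enqueue CB → queue [NU, UV, TT, GH, CB]
Visit NU; enqueue MO, GJ → queue [UV, TT, GH, CB, MO, GJ]
Visit UV; enqueue TW, DK, GC → queue [TT, GH, CB, MO, GJ, TW, DK, GC]
Visit TT → queue [GH, CB, MO, GJ, TW, DK, GC]
Visit GH → queue [CB, MO, GJ, TW, DK, GC]
Visit CB → queue [MO, GJ, TW, DK, GC]
Visit MO → queue [GJ, TW, DK, GC]
Visit GJ; enqueue FU → queue [TW, DK, GC, FU]
Visit TW → queue [DK, GC, FU]
Visit DK → queue [GC, FU]
Visit GC → queue [FU]
Visit FU → queue []

VH, LP, TN, NU, UV, TT, GH, CB, MO, GJ, TW, DK, GC, FU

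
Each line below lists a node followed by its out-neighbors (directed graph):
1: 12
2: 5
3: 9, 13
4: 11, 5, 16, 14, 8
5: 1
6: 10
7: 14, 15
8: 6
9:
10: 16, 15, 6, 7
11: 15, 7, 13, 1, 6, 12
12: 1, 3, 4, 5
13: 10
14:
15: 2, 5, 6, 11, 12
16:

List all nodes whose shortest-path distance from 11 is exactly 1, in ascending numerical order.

Level 0: 11
Level 1: 1, 6, 7, 12, 13, 15
Level 2: 2, 3, 4, 5, 10, 14
Level 3: 8, 9, 16

1, 6, 7, 12, 13, 15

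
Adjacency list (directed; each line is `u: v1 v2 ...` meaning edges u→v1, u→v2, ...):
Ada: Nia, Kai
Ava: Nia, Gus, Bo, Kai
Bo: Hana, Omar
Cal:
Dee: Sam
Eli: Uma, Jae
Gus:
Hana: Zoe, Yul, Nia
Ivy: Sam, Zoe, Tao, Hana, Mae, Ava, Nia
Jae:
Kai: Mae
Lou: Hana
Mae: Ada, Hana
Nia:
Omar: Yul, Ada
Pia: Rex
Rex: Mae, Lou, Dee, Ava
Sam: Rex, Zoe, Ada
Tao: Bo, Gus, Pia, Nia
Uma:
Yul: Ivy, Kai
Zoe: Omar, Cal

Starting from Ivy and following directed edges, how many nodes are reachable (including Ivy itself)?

BFS from Ivy visits: Ivy, Zoe, Tao, Sam, Nia, Mae, Hana, Ava, Omar, Cal, Pia, Gus, Bo, Rex, Ada, Yul, Kai, Lou, Dee
Reachable nodes: 19 of 22 total.

19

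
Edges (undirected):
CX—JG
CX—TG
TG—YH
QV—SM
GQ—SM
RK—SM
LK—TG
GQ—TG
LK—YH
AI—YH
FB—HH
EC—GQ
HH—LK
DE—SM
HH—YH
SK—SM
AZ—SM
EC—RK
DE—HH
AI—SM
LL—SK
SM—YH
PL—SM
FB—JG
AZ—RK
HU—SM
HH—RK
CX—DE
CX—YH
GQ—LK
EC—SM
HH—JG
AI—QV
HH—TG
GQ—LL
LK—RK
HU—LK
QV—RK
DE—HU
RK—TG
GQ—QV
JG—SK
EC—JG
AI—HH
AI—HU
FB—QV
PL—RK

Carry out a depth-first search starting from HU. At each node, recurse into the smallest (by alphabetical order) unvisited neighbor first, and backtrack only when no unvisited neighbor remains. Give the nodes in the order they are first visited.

Visit HU
HU → AI
AI → HH
HH → DE
DE → CX
CX → JG
JG → EC
EC → GQ
GQ → LK
LK → RK
RK → AZ
AZ → SM
SM → PL
SM → QV
QV → FB
SM → SK
SK → LL
SM → YH
YH → TG

HU → AI → HH → DE → CX → JG → EC → GQ → LK → RK → AZ → SM → PL → QV → FB → SK → LL → YH → TG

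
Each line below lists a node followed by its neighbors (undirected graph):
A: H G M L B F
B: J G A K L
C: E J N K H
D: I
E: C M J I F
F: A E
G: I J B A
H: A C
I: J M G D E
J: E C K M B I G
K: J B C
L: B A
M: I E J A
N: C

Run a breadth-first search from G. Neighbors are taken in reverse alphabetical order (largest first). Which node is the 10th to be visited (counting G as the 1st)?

Visit G; enqueue J, I, B, A → queue [J, I, B, A]
Visit J; enqueue M, K, E, C → queue [I, B, A, M, K, E, C]
Visit I; enqueue D → queue [B, A, M, K, E, C, D]
Visit B; enqueue L → queue [A, M, K, E, C, D, L]
Visit A; enqueue H, F → queue [M, K, E, C, D, L, H, F]
Visit M → queue [K, E, C, D, L, H, F]
Visit K → queue [E, C, D, L, H, F]
Visit E → queue [C, D, L, H, F]
Visit C; enqueue N → queue [D, L, H, F, N]
Visit D → queue [L, H, F, N]
Visit L → queue [H, F, N]
Visit H → queue [F, N]
Visit F → queue [N]
Visit N → queue []

Visit order: G, J, I, B, A, M, K, E, C, D, L, H, F, N

D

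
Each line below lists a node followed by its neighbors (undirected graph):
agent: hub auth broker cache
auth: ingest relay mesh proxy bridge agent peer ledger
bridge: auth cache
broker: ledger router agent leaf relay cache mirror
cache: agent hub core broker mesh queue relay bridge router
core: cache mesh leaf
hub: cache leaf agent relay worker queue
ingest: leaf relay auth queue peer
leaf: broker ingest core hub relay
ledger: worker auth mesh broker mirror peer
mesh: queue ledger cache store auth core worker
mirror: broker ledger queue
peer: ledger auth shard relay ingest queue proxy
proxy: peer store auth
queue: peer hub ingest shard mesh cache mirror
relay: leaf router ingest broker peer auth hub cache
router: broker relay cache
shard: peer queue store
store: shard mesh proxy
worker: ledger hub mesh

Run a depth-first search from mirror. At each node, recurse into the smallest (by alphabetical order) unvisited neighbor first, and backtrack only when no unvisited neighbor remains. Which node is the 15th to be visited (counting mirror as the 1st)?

Visit mirror
mirror → broker
broker → agent
agent → auth
auth → bridge
bridge → cache
cache → core
core → leaf
leaf → hub
hub → queue
queue → ingest
ingest → peer
peer → ledger
ledger → mesh
mesh → store
store → proxy
store → shard
mesh → worker
peer → relay
relay → router

Visit order: mirror, broker, agent, auth, bridge, cache, core, leaf, hub, queue, ingest, peer, ledger, mesh, store, proxy, shard, worker, relay, router

store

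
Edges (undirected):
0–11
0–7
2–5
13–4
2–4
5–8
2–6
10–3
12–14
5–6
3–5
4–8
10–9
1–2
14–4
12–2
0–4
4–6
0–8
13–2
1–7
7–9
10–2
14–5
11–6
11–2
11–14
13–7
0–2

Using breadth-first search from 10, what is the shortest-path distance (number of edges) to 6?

Level 0: 10
Level 1: 2, 3, 9
Level 2: 0, 1, 4, 5, 6, 7, 11, 12, 13
Level 3: 8, 14
6 first appears at level 2.

2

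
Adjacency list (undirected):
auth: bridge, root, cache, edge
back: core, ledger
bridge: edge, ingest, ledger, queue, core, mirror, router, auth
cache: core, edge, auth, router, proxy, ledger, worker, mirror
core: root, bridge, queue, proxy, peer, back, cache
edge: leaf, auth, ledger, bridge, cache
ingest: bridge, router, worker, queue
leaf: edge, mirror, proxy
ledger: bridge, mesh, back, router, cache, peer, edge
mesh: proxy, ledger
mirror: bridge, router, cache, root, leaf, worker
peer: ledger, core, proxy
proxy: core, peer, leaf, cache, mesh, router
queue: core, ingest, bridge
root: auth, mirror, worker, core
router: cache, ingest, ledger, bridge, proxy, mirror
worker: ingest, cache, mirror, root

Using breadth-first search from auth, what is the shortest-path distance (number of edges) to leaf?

2

Level 0: auth
Level 1: bridge, cache, edge, root
Level 2: core, ingest, leaf, ledger, mirror, proxy, queue, router, worker
Level 3: back, mesh, peer
leaf first appears at level 2.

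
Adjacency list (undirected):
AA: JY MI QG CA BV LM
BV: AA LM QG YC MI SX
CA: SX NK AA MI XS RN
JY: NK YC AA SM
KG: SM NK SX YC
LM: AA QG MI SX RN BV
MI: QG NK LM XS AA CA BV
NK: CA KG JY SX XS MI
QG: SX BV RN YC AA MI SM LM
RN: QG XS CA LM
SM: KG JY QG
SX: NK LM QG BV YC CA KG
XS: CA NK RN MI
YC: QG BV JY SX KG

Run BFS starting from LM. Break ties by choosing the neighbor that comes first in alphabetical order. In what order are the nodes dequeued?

Visit LM; enqueue AA, BV, MI, QG, RN, SX → queue [AA, BV, MI, QG, RN, SX]
Visit AA; enqueue CA, JY → queue [BV, MI, QG, RN, SX, CA, JY]
Visit BV; enqueue YC → queue [MI, QG, RN, SX, CA, JY, YC]
Visit MI; enqueue NK, XS → queue [QG, RN, SX, CA, JY, YC, NK, XS]
Visit QG; enqueue SM → queue [RN, SX, CA, JY, YC, NK, XS, SM]
Visit RN → queue [SX, CA, JY, YC, NK, XS, SM]
Visit SX; enqueue KG → queue [CA, JY, YC, NK, XS, SM, KG]
Visit CA → queue [JY, YC, NK, XS, SM, KG]
Visit JY → queue [YC, NK, XS, SM, KG]
Visit YC → queue [NK, XS, SM, KG]
Visit NK → queue [XS, SM, KG]
Visit XS → queue [SM, KG]
Visit SM → queue [KG]
Visit KG → queue []

LM, AA, BV, MI, QG, RN, SX, CA, JY, YC, NK, XS, SM, KG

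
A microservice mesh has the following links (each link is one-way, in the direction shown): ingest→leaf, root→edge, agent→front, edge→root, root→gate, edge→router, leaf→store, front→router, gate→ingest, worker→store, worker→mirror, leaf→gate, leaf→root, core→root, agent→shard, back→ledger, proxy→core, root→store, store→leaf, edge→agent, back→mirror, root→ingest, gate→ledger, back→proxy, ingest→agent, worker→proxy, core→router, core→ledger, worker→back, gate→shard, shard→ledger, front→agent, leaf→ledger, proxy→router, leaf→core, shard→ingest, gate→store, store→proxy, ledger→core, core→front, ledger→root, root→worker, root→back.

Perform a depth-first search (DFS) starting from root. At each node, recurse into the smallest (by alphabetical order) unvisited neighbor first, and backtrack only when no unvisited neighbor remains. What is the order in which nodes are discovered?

root back ledger core front agent shard ingest leaf gate store proxy router mirror edge worker

Visit root
root → back
back → ledger
ledger → core
core → front
front → agent
agent → shard
shard → ingest
ingest → leaf
leaf → gate
gate → store
store → proxy
proxy → router
back → mirror
root → edge
root → worker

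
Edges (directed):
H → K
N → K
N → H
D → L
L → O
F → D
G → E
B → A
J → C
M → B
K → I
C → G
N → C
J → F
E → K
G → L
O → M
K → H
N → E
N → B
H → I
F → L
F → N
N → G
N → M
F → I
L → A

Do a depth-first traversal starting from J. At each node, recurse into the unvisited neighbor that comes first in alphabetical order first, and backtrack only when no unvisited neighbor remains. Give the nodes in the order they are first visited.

Visit J
J → C
C → G
G → E
E → K
K → H
H → I
G → L
L → A
L → O
O → M
M → B
J → F
F → D
F → N

J, C, G, E, K, H, I, L, A, O, M, B, F, D, N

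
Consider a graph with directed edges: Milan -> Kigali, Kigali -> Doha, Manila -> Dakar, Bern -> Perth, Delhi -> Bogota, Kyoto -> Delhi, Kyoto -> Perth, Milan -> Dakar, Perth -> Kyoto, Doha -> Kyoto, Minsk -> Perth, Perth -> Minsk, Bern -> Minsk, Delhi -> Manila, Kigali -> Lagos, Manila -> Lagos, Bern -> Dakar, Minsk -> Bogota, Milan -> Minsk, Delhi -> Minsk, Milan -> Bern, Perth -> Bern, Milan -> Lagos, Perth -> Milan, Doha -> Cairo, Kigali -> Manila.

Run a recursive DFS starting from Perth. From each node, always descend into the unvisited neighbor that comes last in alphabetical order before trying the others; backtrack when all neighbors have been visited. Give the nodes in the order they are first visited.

Perth -> Minsk -> Bogota -> Milan -> Lagos -> Kigali -> Manila -> Dakar -> Doha -> Kyoto -> Delhi -> Cairo -> Bern

Visit Perth
Perth → Minsk
Minsk → Bogota
Perth → Milan
Milan → Lagos
Milan → Kigali
Kigali → Manila
Manila → Dakar
Kigali → Doha
Doha → Kyoto
Kyoto → Delhi
Doha → Cairo
Milan → Bern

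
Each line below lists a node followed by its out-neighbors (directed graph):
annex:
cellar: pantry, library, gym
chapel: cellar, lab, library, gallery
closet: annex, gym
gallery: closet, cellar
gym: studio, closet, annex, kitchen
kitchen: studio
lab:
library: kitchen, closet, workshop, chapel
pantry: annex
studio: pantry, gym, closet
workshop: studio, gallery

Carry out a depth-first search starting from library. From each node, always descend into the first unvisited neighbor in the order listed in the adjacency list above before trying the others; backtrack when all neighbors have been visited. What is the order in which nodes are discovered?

library, kitchen, studio, pantry, annex, gym, closet, workshop, gallery, cellar, chapel, lab

Visit library
library → kitchen
kitchen → studio
studio → pantry
pantry → annex
studio → gym
gym → closet
library → workshop
workshop → gallery
gallery → cellar
library → chapel
chapel → lab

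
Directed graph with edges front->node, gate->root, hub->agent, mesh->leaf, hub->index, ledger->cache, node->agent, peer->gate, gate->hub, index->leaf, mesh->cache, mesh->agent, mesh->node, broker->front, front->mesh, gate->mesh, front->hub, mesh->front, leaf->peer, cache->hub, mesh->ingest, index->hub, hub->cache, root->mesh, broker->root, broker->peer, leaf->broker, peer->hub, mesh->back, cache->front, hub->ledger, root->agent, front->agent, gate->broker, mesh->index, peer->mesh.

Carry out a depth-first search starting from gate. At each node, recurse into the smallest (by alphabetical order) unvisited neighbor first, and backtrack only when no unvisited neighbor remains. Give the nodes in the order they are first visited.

gate → broker → front → agent → hub → cache → index → leaf → peer → mesh → back → ingest → node → ledger → root

Visit gate
gate → broker
broker → front
front → agent
front → hub
hub → cache
hub → index
index → leaf
leaf → peer
peer → mesh
mesh → back
mesh → ingest
mesh → node
hub → ledger
broker → root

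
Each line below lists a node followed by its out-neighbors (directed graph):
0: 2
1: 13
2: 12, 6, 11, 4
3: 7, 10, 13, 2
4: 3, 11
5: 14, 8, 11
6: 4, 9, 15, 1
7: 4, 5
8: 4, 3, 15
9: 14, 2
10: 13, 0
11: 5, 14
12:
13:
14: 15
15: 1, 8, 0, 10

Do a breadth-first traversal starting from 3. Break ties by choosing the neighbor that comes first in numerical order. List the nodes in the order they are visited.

3 → 2 → 7 → 10 → 13 → 4 → 6 → 11 → 12 → 5 → 0 → 1 → 9 → 15 → 14 → 8

Visit 3; enqueue 2, 7, 10, 13 → queue [2, 7, 10, 13]
Visit 2; enqueue 4, 6, 11, 12 → queue [7, 10, 13, 4, 6, 11, 12]
Visit 7; enqueue 5 → queue [10, 13, 4, 6, 11, 12, 5]
Visit 10; enqueue 0 → queue [13, 4, 6, 11, 12, 5, 0]
Visit 13 → queue [4, 6, 11, 12, 5, 0]
Visit 4 → queue [6, 11, 12, 5, 0]
Visit 6; enqueue 1, 9, 15 → queue [11, 12, 5, 0, 1, 9, 15]
Visit 11; enqueue 14 → queue [12, 5, 0, 1, 9, 15, 14]
Visit 12 → queue [5, 0, 1, 9, 15, 14]
Visit 5; enqueue 8 → queue [0, 1, 9, 15, 14, 8]
Visit 0 → queue [1, 9, 15, 14, 8]
Visit 1 → queue [9, 15, 14, 8]
Visit 9 → queue [15, 14, 8]
Visit 15 → queue [14, 8]
Visit 14 → queue [8]
Visit 8 → queue []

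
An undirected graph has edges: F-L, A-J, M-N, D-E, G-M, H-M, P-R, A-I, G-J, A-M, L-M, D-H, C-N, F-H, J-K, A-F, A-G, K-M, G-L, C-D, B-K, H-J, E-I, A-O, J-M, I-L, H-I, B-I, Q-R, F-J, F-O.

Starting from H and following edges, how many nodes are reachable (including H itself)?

15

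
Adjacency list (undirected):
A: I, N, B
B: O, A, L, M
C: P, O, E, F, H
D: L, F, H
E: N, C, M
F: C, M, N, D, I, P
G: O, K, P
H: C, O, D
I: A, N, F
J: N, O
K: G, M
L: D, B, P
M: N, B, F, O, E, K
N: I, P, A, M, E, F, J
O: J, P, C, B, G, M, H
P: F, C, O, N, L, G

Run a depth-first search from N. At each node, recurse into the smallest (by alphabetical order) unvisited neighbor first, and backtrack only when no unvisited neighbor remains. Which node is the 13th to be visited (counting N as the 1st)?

H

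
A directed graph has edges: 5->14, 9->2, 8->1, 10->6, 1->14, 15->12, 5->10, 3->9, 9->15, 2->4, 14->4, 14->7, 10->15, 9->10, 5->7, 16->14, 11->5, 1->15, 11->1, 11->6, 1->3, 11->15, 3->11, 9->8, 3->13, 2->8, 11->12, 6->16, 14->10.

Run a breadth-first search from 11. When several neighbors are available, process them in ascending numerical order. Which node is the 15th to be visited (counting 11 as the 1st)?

2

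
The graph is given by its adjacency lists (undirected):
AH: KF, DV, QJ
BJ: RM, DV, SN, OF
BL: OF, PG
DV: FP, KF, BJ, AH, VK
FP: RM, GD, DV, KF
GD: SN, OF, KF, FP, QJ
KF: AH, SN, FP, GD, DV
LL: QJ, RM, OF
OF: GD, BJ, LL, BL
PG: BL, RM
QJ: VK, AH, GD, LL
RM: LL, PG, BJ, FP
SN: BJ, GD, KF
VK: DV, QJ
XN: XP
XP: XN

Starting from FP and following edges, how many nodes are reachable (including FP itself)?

14

BFS from FP visits: FP, RM, GD, DV, KF, LL, PG, BJ, SN, OF, QJ, AH, VK, BL
Reachable nodes: 14 of 16 total.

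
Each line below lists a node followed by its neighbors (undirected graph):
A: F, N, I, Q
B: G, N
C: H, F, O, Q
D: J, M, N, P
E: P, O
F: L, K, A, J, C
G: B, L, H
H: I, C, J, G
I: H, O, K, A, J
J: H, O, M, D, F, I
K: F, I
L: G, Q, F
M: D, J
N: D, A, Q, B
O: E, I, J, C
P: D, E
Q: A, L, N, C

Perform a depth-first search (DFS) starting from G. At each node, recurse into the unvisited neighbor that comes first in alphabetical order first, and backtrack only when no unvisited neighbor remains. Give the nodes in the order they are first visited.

G, B, N, A, F, C, H, I, J, D, M, P, E, O, K, Q, L

Visit G
G → B
B → N
N → A
A → F
F → C
C → H
H → I
I → J
J → D
D → M
D → P
P → E
E → O
I → K
C → Q
Q → L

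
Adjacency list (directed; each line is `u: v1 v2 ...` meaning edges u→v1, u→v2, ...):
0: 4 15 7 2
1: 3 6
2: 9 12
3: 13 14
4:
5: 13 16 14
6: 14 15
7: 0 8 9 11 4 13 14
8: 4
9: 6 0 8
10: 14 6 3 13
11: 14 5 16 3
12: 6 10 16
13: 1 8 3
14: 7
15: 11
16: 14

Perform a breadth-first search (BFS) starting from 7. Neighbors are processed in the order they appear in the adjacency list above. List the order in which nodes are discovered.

Visit 7; enqueue 0, 8, 9, 11, 4, 13, 14 → queue [0, 8, 9, 11, 4, 13, 14]
Visit 0; enqueue 15, 2 → queue [8, 9, 11, 4, 13, 14, 15, 2]
Visit 8 → queue [9, 11, 4, 13, 14, 15, 2]
Visit 9; enqueue 6 → queue [11, 4, 13, 14, 15, 2, 6]
Visit 11; enqueue 5, 16, 3 → queue [4, 13, 14, 15, 2, 6, 5, 16, 3]
Visit 4 → queue [13, 14, 15, 2, 6, 5, 16, 3]
Visit 13; enqueue 1 → queue [14, 15, 2, 6, 5, 16, 3, 1]
Visit 14 → queue [15, 2, 6, 5, 16, 3, 1]
Visit 15 → queue [2, 6, 5, 16, 3, 1]
Visit 2; enqueue 12 → queue [6, 5, 16, 3, 1, 12]
Visit 6 → queue [5, 16, 3, 1, 12]
Visit 5 → queue [16, 3, 1, 12]
Visit 16 → queue [3, 1, 12]
Visit 3 → queue [1, 12]
Visit 1 → queue [12]
Visit 12; enqueue 10 → queue [10]
Visit 10 → queue []

7 → 0 → 8 → 9 → 11 → 4 → 13 → 14 → 15 → 2 → 6 → 5 → 16 → 3 → 1 → 12 → 10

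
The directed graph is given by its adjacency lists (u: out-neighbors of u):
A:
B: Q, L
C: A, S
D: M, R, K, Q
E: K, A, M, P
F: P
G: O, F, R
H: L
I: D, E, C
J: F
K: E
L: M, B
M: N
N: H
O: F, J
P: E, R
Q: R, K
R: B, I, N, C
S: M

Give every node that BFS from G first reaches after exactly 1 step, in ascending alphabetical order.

Level 0: G
Level 1: F, O, R
Level 2: B, C, I, J, N, P
Level 3: A, D, E, H, L, Q, S
Level 4: K, M

F, O, R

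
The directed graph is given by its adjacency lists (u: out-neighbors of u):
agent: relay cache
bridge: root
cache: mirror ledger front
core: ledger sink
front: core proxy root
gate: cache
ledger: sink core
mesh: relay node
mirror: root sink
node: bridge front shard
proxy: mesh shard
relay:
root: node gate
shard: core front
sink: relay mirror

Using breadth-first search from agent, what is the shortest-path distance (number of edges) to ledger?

2

Level 0: agent
Level 1: cache, relay
Level 2: front, ledger, mirror
Level 3: core, proxy, root, sink
Level 4: gate, mesh, node, shard
Level 5: bridge
ledger first appears at level 2.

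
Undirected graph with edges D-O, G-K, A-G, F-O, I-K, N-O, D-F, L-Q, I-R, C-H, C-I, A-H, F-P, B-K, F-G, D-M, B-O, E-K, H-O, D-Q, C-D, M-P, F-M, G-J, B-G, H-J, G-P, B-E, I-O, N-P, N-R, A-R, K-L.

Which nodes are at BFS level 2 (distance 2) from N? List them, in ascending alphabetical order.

Level 0: N
Level 1: O, P, R
Level 2: A, B, D, F, G, H, I, M
Level 3: C, E, J, K, Q
Level 4: L

A, B, D, F, G, H, I, M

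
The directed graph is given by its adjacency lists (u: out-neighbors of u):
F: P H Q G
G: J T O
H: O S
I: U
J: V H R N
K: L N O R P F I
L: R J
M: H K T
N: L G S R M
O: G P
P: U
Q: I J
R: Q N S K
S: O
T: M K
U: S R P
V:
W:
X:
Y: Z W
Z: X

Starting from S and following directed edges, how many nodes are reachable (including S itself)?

17

BFS from S visits: S, O, G, P, J, T, U, V, H, R, N, M, K, Q, L, F, I
Reachable nodes: 17 of 21 total.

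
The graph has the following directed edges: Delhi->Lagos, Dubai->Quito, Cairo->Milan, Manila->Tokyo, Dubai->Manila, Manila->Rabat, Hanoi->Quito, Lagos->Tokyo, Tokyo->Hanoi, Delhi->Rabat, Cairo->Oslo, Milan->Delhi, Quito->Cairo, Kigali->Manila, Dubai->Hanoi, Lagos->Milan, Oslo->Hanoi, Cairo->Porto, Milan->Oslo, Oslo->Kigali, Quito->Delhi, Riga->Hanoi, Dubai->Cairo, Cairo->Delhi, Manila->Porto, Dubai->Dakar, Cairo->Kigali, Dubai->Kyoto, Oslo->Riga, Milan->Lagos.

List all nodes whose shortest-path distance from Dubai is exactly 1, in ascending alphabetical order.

Level 0: Dubai
Level 1: Cairo, Dakar, Hanoi, Kyoto, Manila, Quito
Level 2: Delhi, Kigali, Milan, Oslo, Porto, Rabat, Tokyo
Level 3: Lagos, Riga

Cairo, Dakar, Hanoi, Kyoto, Manila, Quito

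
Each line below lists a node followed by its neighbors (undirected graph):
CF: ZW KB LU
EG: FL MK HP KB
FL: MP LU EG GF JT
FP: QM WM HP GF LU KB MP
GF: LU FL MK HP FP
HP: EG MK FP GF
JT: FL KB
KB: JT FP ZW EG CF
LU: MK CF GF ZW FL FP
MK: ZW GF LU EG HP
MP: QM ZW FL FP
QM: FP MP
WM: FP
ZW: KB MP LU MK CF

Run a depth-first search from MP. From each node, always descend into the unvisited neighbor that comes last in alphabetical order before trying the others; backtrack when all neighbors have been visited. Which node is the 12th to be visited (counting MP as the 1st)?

Visit MP
MP → ZW
ZW → MK
MK → LU
LU → GF
GF → HP
HP → FP
FP → WM
FP → QM
FP → KB
KB → JT
JT → FL
FL → EG
KB → CF

Visit order: MP, ZW, MK, LU, GF, HP, FP, WM, QM, KB, JT, FL, EG, CF

FL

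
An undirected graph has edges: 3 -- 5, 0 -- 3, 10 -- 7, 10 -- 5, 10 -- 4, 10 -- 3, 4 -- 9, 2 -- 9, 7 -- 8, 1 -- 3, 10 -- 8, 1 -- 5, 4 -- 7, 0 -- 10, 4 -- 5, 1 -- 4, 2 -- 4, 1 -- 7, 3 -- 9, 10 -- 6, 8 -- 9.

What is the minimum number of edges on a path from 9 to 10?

2

Level 0: 9
Level 1: 2, 3, 4, 8
Level 2: 0, 1, 5, 7, 10
Level 3: 6
10 first appears at level 2.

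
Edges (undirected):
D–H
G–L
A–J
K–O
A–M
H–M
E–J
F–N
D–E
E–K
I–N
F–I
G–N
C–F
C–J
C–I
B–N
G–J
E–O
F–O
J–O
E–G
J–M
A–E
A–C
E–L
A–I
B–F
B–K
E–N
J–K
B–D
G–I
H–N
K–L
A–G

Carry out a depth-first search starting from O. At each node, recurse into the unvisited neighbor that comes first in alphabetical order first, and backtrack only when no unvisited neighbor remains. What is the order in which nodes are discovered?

O → E → A → C → F → B → D → H → M → J → G → I → N → L → K

Visit O
O → E
E → A
A → C
C → F
F → B
B → D
D → H
H → M
M → J
J → G
G → I
I → N
G → L
L → K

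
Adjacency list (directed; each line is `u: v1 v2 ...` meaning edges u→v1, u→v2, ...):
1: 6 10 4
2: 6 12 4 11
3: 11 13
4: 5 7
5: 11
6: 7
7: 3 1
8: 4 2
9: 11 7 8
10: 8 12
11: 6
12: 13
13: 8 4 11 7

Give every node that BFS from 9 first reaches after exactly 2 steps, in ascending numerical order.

1, 2, 3, 4, 6

Level 0: 9
Level 1: 7, 8, 11
Level 2: 1, 2, 3, 4, 6
Level 3: 5, 10, 12, 13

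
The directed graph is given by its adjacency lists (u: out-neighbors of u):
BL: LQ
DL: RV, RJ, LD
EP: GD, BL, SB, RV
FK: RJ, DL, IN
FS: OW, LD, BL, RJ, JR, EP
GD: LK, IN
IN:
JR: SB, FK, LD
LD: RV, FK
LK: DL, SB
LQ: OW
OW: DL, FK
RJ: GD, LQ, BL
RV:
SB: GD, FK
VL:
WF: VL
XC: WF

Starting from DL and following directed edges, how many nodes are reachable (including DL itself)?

12

BFS from DL visits: DL, RV, RJ, LD, LQ, GD, BL, FK, OW, LK, IN, SB
Reachable nodes: 12 of 18 total.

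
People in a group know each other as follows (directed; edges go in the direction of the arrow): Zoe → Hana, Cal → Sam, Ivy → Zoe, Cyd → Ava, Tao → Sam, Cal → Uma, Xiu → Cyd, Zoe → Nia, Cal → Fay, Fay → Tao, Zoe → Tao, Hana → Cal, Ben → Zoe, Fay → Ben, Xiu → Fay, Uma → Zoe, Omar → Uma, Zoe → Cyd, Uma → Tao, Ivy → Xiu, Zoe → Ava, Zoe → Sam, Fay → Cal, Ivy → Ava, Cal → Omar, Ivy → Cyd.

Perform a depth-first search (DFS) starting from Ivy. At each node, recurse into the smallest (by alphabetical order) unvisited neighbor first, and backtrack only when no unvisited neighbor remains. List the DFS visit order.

Visit Ivy
Ivy → Ava
Ivy → Cyd
Ivy → Xiu
Xiu → Fay
Fay → Ben
Ben → Zoe
Zoe → Hana
Hana → Cal
Cal → Omar
Omar → Uma
Uma → Tao
Tao → Sam
Zoe → Nia

Ivy, Ava, Cyd, Xiu, Fay, Ben, Zoe, Hana, Cal, Omar, Uma, Tao, Sam, Nia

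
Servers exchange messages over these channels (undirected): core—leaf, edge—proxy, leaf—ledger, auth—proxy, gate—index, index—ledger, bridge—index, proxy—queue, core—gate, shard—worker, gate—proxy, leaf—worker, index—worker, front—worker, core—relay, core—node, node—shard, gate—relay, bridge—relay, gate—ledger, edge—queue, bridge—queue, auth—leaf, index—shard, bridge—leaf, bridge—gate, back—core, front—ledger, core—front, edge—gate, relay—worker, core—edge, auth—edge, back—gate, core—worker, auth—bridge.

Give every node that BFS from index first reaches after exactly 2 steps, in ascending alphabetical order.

auth, back, core, edge, front, leaf, node, proxy, queue, relay

Level 0: index
Level 1: bridge, gate, ledger, shard, worker
Level 2: auth, back, core, edge, front, leaf, node, proxy, queue, relay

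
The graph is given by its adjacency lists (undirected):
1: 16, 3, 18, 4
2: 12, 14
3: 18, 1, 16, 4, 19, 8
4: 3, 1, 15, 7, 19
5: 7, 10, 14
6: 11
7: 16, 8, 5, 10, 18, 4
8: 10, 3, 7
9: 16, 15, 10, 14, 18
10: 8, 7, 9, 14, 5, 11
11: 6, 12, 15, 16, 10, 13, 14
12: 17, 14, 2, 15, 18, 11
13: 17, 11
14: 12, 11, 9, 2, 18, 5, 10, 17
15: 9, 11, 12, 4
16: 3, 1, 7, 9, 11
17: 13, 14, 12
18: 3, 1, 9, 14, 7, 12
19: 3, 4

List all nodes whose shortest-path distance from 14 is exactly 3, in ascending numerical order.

4, 19

Level 0: 14
Level 1: 2, 5, 9, 10, 11, 12, 17, 18
Level 2: 1, 3, 6, 7, 8, 13, 15, 16
Level 3: 4, 19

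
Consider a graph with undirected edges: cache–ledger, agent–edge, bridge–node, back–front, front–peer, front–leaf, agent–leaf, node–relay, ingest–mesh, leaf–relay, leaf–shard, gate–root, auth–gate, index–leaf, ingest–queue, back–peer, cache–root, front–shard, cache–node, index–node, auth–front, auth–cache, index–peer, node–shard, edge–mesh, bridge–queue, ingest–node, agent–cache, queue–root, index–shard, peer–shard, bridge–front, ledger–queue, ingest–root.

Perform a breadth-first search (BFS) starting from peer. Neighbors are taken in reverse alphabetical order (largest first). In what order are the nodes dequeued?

peer → shard → index → front → back → node → leaf → bridge → auth → relay → ingest → cache → agent → queue → gate → root → mesh → ledger → edge

Visit peer; enqueue shard, index, front, back → queue [shard, index, front, back]
Visit shard; enqueue node, leaf → queue [index, front, back, node, leaf]
Visit index → queue [front, back, node, leaf]
Visit front; enqueue bridge, auth → queue [back, node, leaf, bridge, auth]
Visit back → queue [node, leaf, bridge, auth]
Visit node; enqueue relay, ingest, cache → queue [leaf, bridge, auth, relay, ingest, cache]
Visit leaf; enqueue agent → queue [bridge, auth, relay, ingest, cache, agent]
Visit bridge; enqueue queue → queue [auth, relay, ingest, cache, agent, queue]
Visit auth; enqueue gate → queue [relay, ingest, cache, agent, queue, gate]
Visit relay → queue [ingest, cache, agent, queue, gate]
Visit ingest; enqueue root, mesh → queue [cache, agent, queue, gate, root, mesh]
Visit cache; enqueue ledger → queue [agent, queue, gate, root, mesh, ledger]
Visit agent; enqueue edge → queue [queue, gate, root, mesh, ledger, edge]
Visit queue → queue [gate, root, mesh, ledger, edge]
Visit gate → queue [root, mesh, ledger, edge]
Visit root → queue [mesh, ledger, edge]
Visit mesh → queue [ledger, edge]
Visit ledger → queue [edge]
Visit edge → queue []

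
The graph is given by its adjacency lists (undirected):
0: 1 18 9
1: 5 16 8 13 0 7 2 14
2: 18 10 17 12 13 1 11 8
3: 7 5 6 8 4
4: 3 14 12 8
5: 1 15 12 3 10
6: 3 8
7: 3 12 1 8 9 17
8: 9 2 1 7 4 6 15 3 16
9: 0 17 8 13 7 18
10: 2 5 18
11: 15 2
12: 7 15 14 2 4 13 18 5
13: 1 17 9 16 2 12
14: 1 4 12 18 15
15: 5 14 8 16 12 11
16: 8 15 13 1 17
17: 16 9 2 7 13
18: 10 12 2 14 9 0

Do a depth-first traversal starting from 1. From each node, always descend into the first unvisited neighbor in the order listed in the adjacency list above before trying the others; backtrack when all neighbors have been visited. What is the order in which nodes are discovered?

1 → 5 → 15 → 14 → 4 → 3 → 7 → 12 → 2 → 18 → 10 → 9 → 0 → 17 → 16 → 8 → 6 → 13 → 11

Visit 1
1 → 5
5 → 15
15 → 14
14 → 4
4 → 3
3 → 7
7 → 12
12 → 2
2 → 18
18 → 10
18 → 9
9 → 0
9 → 17
17 → 16
16 → 8
8 → 6
16 → 13
2 → 11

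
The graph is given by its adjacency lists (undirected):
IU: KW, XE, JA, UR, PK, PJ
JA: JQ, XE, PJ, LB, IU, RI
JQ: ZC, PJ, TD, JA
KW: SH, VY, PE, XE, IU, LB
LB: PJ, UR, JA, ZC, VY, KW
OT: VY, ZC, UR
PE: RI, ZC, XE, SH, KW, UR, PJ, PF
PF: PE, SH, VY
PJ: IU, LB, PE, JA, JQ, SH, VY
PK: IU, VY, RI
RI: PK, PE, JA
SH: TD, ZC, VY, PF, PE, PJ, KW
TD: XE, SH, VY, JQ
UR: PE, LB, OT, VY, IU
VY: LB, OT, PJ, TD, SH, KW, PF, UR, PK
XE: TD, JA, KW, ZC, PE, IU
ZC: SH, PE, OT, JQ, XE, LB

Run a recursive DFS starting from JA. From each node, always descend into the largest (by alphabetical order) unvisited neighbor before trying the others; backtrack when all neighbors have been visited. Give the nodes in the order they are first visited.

Visit JA
JA → XE
XE → ZC
ZC → SH
SH → VY
VY → UR
UR → PE
PE → RI
RI → PK
PK → IU
IU → PJ
PJ → LB
LB → KW
PJ → JQ
JQ → TD
PE → PF
UR → OT

JA, XE, ZC, SH, VY, UR, PE, RI, PK, IU, PJ, LB, KW, JQ, TD, PF, OT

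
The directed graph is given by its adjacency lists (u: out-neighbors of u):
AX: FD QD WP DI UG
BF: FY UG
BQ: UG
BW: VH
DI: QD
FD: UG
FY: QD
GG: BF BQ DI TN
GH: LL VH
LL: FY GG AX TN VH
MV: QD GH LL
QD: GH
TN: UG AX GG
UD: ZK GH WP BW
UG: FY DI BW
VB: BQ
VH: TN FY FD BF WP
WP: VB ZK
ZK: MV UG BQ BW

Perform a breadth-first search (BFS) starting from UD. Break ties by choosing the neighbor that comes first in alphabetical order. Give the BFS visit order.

UD -> BW -> GH -> WP -> ZK -> VH -> LL -> VB -> BQ -> MV -> UG -> BF -> FD -> FY -> TN -> AX -> GG -> QD -> DI

Visit UD; enqueue BW, GH, WP, ZK → queue [BW, GH, WP, ZK]
Visit BW; enqueue VH → queue [GH, WP, ZK, VH]
Visit GH; enqueue LL → queue [WP, ZK, VH, LL]
Visit WP; enqueue VB → queue [ZK, VH, LL, VB]
Visit ZK; enqueue BQ, MV, UG → queue [VH, LL, VB, BQ, MV, UG]
Visit VH; enqueue BF, FD, FY, TN → queue [LL, VB, BQ, MV, UG, BF, FD, FY, TN]
Visit LL; enqueue AX, GG → queue [VB, BQ, MV, UG, BF, FD, FY, TN, AX, GG]
Visit VB → queue [BQ, MV, UG, BF, FD, FY, TN, AX, GG]
Visit BQ → queue [MV, UG, BF, FD, FY, TN, AX, GG]
Visit MV; enqueue QD → queue [UG, BF, FD, FY, TN, AX, GG, QD]
Visit UG; enqueue DI → queue [BF, FD, FY, TN, AX, GG, QD, DI]
Visit BF → queue [FD, FY, TN, AX, GG, QD, DI]
Visit FD → queue [FY, TN, AX, GG, QD, DI]
Visit FY → queue [TN, AX, GG, QD, DI]
Visit TN → queue [AX, GG, QD, DI]
Visit AX → queue [GG, QD, DI]
Visit GG → queue [QD, DI]
Visit QD → queue [DI]
Visit DI → queue []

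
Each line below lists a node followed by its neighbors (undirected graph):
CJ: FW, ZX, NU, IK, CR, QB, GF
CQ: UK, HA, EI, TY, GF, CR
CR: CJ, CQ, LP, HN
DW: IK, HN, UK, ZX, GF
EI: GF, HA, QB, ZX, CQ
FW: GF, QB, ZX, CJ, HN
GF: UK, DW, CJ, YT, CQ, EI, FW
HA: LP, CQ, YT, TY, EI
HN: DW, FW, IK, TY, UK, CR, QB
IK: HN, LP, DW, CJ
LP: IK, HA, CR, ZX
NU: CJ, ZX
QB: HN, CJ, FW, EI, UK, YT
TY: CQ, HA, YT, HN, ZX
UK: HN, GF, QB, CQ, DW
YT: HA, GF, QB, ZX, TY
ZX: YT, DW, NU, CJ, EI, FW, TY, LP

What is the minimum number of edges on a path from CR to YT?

3

Level 0: CR
Level 1: CJ, CQ, HN, LP
Level 2: DW, EI, FW, GF, HA, IK, NU, QB, TY, UK, ZX
Level 3: YT
YT first appears at level 3.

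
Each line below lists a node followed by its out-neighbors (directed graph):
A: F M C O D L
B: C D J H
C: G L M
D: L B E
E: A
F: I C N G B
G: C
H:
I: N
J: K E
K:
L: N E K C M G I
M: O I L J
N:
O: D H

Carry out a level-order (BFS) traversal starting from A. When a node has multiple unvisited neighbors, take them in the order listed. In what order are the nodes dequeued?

A → F → M → C → O → D → L → I → N → G → B → J → H → E → K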